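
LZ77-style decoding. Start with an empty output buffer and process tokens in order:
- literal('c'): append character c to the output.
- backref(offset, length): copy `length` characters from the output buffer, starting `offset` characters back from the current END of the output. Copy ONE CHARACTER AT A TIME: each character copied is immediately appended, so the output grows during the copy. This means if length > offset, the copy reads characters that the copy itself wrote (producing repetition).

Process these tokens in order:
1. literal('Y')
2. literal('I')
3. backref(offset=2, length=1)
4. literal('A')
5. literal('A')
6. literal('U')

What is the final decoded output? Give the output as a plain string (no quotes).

Token 1: literal('Y'). Output: "Y"
Token 2: literal('I'). Output: "YI"
Token 3: backref(off=2, len=1). Copied 'Y' from pos 0. Output: "YIY"
Token 4: literal('A'). Output: "YIYA"
Token 5: literal('A'). Output: "YIYAA"
Token 6: literal('U'). Output: "YIYAAU"

Answer: YIYAAU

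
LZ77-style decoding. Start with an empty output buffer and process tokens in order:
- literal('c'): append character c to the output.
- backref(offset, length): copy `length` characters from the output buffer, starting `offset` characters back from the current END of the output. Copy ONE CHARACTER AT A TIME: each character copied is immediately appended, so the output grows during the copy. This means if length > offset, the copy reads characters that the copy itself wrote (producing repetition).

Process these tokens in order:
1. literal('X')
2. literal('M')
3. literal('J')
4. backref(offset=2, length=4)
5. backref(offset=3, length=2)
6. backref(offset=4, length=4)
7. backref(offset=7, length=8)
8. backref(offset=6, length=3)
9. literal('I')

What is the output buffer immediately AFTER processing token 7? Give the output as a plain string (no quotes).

Answer: XMJMJMJJMMJJMJJMMJJMJ

Derivation:
Token 1: literal('X'). Output: "X"
Token 2: literal('M'). Output: "XM"
Token 3: literal('J'). Output: "XMJ"
Token 4: backref(off=2, len=4) (overlapping!). Copied 'MJMJ' from pos 1. Output: "XMJMJMJ"
Token 5: backref(off=3, len=2). Copied 'JM' from pos 4. Output: "XMJMJMJJM"
Token 6: backref(off=4, len=4). Copied 'MJJM' from pos 5. Output: "XMJMJMJJMMJJM"
Token 7: backref(off=7, len=8) (overlapping!). Copied 'JJMMJJMJ' from pos 6. Output: "XMJMJMJJMMJJMJJMMJJMJ"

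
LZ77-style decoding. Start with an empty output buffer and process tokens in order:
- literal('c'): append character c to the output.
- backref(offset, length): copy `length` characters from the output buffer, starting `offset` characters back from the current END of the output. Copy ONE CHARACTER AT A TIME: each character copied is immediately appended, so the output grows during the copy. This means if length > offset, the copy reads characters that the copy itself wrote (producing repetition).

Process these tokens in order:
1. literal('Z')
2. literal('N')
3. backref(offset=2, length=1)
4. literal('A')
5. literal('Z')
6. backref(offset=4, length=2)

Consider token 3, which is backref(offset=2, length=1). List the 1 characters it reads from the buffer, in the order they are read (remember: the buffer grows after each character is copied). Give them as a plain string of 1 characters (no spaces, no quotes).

Token 1: literal('Z'). Output: "Z"
Token 2: literal('N'). Output: "ZN"
Token 3: backref(off=2, len=1). Buffer before: "ZN" (len 2)
  byte 1: read out[0]='Z', append. Buffer now: "ZNZ"

Answer: Z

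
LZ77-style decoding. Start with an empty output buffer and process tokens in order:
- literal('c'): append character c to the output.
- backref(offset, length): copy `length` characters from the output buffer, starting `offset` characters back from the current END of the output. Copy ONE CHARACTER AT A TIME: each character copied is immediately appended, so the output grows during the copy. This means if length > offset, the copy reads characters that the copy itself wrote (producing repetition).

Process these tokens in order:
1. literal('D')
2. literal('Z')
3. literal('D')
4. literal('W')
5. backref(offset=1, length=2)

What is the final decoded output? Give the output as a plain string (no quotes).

Answer: DZDWWW

Derivation:
Token 1: literal('D'). Output: "D"
Token 2: literal('Z'). Output: "DZ"
Token 3: literal('D'). Output: "DZD"
Token 4: literal('W'). Output: "DZDW"
Token 5: backref(off=1, len=2) (overlapping!). Copied 'WW' from pos 3. Output: "DZDWWW"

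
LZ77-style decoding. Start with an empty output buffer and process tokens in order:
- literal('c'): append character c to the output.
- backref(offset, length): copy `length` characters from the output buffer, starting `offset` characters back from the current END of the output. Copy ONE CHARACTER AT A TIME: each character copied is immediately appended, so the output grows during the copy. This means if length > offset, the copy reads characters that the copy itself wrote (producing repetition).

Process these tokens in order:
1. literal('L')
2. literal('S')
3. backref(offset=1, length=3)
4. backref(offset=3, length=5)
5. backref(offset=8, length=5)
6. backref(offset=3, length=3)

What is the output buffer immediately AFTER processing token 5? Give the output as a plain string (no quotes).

Answer: LSSSSSSSSSSSSSS

Derivation:
Token 1: literal('L'). Output: "L"
Token 2: literal('S'). Output: "LS"
Token 3: backref(off=1, len=3) (overlapping!). Copied 'SSS' from pos 1. Output: "LSSSS"
Token 4: backref(off=3, len=5) (overlapping!). Copied 'SSSSS' from pos 2. Output: "LSSSSSSSSS"
Token 5: backref(off=8, len=5). Copied 'SSSSS' from pos 2. Output: "LSSSSSSSSSSSSSS"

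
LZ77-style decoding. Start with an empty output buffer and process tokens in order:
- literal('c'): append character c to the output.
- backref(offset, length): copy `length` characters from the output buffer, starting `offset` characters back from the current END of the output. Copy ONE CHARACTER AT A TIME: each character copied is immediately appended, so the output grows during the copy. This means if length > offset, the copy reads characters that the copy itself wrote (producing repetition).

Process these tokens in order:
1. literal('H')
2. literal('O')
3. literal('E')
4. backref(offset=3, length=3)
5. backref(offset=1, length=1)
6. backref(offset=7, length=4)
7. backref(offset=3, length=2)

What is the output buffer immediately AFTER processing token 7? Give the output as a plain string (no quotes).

Answer: HOEHOEEHOEHOE

Derivation:
Token 1: literal('H'). Output: "H"
Token 2: literal('O'). Output: "HO"
Token 3: literal('E'). Output: "HOE"
Token 4: backref(off=3, len=3). Copied 'HOE' from pos 0. Output: "HOEHOE"
Token 5: backref(off=1, len=1). Copied 'E' from pos 5. Output: "HOEHOEE"
Token 6: backref(off=7, len=4). Copied 'HOEH' from pos 0. Output: "HOEHOEEHOEH"
Token 7: backref(off=3, len=2). Copied 'OE' from pos 8. Output: "HOEHOEEHOEHOE"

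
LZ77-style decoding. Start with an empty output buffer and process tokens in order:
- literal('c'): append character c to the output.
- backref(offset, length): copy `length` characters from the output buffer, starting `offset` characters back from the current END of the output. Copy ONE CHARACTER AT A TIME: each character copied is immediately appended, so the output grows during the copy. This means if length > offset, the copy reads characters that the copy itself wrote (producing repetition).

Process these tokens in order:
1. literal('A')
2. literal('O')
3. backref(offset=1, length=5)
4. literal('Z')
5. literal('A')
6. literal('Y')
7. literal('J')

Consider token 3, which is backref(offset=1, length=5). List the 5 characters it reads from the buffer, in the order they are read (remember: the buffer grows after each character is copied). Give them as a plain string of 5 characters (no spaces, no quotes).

Answer: OOOOO

Derivation:
Token 1: literal('A'). Output: "A"
Token 2: literal('O'). Output: "AO"
Token 3: backref(off=1, len=5). Buffer before: "AO" (len 2)
  byte 1: read out[1]='O', append. Buffer now: "AOO"
  byte 2: read out[2]='O', append. Buffer now: "AOOO"
  byte 3: read out[3]='O', append. Buffer now: "AOOOO"
  byte 4: read out[4]='O', append. Buffer now: "AOOOOO"
  byte 5: read out[5]='O', append. Buffer now: "AOOOOOO"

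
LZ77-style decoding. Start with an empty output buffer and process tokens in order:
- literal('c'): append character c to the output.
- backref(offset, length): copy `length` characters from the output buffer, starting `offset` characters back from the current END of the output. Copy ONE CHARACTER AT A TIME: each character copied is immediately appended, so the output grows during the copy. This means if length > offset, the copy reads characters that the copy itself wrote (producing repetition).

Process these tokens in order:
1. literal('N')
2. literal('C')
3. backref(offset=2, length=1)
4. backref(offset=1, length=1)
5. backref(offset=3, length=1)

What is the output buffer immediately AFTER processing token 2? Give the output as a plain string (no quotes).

Token 1: literal('N'). Output: "N"
Token 2: literal('C'). Output: "NC"

Answer: NC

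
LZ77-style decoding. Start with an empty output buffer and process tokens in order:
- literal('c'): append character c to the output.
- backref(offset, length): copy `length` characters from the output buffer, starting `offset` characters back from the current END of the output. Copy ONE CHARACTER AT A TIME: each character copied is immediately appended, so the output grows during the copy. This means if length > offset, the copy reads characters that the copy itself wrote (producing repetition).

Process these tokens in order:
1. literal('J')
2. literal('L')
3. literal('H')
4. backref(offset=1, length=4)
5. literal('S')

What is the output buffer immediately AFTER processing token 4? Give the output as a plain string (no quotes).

Token 1: literal('J'). Output: "J"
Token 2: literal('L'). Output: "JL"
Token 3: literal('H'). Output: "JLH"
Token 4: backref(off=1, len=4) (overlapping!). Copied 'HHHH' from pos 2. Output: "JLHHHHH"

Answer: JLHHHHH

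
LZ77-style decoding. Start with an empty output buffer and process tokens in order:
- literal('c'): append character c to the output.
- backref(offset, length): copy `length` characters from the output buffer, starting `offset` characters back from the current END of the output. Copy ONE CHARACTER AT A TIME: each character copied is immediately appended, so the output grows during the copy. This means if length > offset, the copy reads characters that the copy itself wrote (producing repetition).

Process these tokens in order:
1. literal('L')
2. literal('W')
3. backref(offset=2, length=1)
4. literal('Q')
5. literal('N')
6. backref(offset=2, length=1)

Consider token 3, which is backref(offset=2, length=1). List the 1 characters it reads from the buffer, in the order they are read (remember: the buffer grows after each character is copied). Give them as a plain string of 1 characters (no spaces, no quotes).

Answer: L

Derivation:
Token 1: literal('L'). Output: "L"
Token 2: literal('W'). Output: "LW"
Token 3: backref(off=2, len=1). Buffer before: "LW" (len 2)
  byte 1: read out[0]='L', append. Buffer now: "LWL"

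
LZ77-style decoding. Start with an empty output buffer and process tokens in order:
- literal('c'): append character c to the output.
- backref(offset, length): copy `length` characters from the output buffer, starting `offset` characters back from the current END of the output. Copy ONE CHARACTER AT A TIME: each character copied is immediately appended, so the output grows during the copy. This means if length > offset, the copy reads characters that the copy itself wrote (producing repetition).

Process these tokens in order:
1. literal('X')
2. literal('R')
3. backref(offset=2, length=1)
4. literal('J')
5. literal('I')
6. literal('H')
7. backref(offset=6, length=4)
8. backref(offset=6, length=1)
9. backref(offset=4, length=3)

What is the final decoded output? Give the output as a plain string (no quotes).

Token 1: literal('X'). Output: "X"
Token 2: literal('R'). Output: "XR"
Token 3: backref(off=2, len=1). Copied 'X' from pos 0. Output: "XRX"
Token 4: literal('J'). Output: "XRXJ"
Token 5: literal('I'). Output: "XRXJI"
Token 6: literal('H'). Output: "XRXJIH"
Token 7: backref(off=6, len=4). Copied 'XRXJ' from pos 0. Output: "XRXJIHXRXJ"
Token 8: backref(off=6, len=1). Copied 'I' from pos 4. Output: "XRXJIHXRXJI"
Token 9: backref(off=4, len=3). Copied 'RXJ' from pos 7. Output: "XRXJIHXRXJIRXJ"

Answer: XRXJIHXRXJIRXJ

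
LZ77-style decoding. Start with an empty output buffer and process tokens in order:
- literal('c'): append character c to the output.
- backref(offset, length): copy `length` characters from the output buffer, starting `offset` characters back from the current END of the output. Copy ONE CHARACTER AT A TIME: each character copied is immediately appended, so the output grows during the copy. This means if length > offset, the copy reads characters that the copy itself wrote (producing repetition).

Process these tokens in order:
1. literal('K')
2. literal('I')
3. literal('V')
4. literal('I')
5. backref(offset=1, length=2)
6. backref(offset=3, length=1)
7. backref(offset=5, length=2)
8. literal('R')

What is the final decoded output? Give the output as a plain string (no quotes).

Answer: KIVIIIIVIR

Derivation:
Token 1: literal('K'). Output: "K"
Token 2: literal('I'). Output: "KI"
Token 3: literal('V'). Output: "KIV"
Token 4: literal('I'). Output: "KIVI"
Token 5: backref(off=1, len=2) (overlapping!). Copied 'II' from pos 3. Output: "KIVIII"
Token 6: backref(off=3, len=1). Copied 'I' from pos 3. Output: "KIVIIII"
Token 7: backref(off=5, len=2). Copied 'VI' from pos 2. Output: "KIVIIIIVI"
Token 8: literal('R'). Output: "KIVIIIIVIR"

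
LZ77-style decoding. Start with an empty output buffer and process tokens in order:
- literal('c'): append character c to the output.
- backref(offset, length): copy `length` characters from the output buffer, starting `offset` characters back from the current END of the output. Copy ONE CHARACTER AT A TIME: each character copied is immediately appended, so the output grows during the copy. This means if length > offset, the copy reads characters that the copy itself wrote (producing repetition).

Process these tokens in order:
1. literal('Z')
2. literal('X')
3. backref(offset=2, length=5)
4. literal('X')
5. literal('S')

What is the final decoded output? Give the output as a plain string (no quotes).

Answer: ZXZXZXZXS

Derivation:
Token 1: literal('Z'). Output: "Z"
Token 2: literal('X'). Output: "ZX"
Token 3: backref(off=2, len=5) (overlapping!). Copied 'ZXZXZ' from pos 0. Output: "ZXZXZXZ"
Token 4: literal('X'). Output: "ZXZXZXZX"
Token 5: literal('S'). Output: "ZXZXZXZXS"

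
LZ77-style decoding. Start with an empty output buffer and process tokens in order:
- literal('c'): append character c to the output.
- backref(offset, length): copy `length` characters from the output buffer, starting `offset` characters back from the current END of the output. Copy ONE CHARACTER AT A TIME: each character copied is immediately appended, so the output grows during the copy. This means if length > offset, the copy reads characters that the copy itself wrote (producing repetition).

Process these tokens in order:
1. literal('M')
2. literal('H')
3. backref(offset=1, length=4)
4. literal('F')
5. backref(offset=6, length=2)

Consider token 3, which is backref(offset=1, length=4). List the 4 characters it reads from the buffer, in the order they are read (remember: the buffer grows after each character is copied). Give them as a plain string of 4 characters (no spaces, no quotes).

Token 1: literal('M'). Output: "M"
Token 2: literal('H'). Output: "MH"
Token 3: backref(off=1, len=4). Buffer before: "MH" (len 2)
  byte 1: read out[1]='H', append. Buffer now: "MHH"
  byte 2: read out[2]='H', append. Buffer now: "MHHH"
  byte 3: read out[3]='H', append. Buffer now: "MHHHH"
  byte 4: read out[4]='H', append. Buffer now: "MHHHHH"

Answer: HHHH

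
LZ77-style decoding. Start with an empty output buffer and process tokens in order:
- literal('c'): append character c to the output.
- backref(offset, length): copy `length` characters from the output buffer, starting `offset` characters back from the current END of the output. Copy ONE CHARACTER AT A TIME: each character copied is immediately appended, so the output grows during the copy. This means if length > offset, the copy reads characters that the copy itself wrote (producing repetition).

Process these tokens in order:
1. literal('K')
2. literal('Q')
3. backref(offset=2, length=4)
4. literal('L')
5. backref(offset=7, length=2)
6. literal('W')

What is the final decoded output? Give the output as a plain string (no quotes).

Token 1: literal('K'). Output: "K"
Token 2: literal('Q'). Output: "KQ"
Token 3: backref(off=2, len=4) (overlapping!). Copied 'KQKQ' from pos 0. Output: "KQKQKQ"
Token 4: literal('L'). Output: "KQKQKQL"
Token 5: backref(off=7, len=2). Copied 'KQ' from pos 0. Output: "KQKQKQLKQ"
Token 6: literal('W'). Output: "KQKQKQLKQW"

Answer: KQKQKQLKQW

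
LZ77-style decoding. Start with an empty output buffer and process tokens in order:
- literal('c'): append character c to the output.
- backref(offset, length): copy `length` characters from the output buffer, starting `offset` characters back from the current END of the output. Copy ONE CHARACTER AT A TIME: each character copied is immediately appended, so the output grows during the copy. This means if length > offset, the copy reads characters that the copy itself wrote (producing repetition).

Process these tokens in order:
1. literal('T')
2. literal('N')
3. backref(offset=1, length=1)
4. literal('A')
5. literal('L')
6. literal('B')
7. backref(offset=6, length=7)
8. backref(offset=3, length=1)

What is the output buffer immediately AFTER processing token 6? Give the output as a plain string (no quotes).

Token 1: literal('T'). Output: "T"
Token 2: literal('N'). Output: "TN"
Token 3: backref(off=1, len=1). Copied 'N' from pos 1. Output: "TNN"
Token 4: literal('A'). Output: "TNNA"
Token 5: literal('L'). Output: "TNNAL"
Token 6: literal('B'). Output: "TNNALB"

Answer: TNNALB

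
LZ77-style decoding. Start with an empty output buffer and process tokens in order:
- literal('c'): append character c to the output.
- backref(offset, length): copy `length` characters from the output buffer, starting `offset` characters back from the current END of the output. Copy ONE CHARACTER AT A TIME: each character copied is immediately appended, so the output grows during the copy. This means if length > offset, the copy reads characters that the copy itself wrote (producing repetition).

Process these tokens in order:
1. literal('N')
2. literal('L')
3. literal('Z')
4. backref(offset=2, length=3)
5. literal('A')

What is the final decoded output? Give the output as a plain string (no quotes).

Answer: NLZLZLA

Derivation:
Token 1: literal('N'). Output: "N"
Token 2: literal('L'). Output: "NL"
Token 3: literal('Z'). Output: "NLZ"
Token 4: backref(off=2, len=3) (overlapping!). Copied 'LZL' from pos 1. Output: "NLZLZL"
Token 5: literal('A'). Output: "NLZLZLA"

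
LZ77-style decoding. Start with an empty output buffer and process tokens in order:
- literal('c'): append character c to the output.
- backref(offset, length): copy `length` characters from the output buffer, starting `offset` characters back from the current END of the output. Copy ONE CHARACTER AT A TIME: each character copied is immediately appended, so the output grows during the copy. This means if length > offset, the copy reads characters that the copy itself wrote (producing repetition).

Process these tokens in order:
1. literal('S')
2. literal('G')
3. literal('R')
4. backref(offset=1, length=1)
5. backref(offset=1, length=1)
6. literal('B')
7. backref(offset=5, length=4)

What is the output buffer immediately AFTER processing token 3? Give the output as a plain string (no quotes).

Token 1: literal('S'). Output: "S"
Token 2: literal('G'). Output: "SG"
Token 3: literal('R'). Output: "SGR"

Answer: SGR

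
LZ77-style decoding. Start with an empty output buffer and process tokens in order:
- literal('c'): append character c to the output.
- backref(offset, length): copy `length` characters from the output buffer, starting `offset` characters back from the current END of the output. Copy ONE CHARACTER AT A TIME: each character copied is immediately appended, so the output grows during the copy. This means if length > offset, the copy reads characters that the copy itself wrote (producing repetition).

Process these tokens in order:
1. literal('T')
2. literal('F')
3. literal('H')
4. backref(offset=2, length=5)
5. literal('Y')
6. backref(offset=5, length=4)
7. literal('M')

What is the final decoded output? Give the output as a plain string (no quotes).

Answer: TFHFHFHFYHFHFM

Derivation:
Token 1: literal('T'). Output: "T"
Token 2: literal('F'). Output: "TF"
Token 3: literal('H'). Output: "TFH"
Token 4: backref(off=2, len=5) (overlapping!). Copied 'FHFHF' from pos 1. Output: "TFHFHFHF"
Token 5: literal('Y'). Output: "TFHFHFHFY"
Token 6: backref(off=5, len=4). Copied 'HFHF' from pos 4. Output: "TFHFHFHFYHFHF"
Token 7: literal('M'). Output: "TFHFHFHFYHFHFM"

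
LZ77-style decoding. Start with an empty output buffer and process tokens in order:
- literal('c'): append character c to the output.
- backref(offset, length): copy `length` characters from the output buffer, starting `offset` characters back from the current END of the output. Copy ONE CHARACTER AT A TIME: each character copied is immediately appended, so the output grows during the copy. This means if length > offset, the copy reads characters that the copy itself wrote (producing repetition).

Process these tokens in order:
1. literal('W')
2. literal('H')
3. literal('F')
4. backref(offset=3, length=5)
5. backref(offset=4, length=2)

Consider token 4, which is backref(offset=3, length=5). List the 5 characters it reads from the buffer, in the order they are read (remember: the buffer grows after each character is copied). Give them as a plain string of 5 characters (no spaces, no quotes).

Token 1: literal('W'). Output: "W"
Token 2: literal('H'). Output: "WH"
Token 3: literal('F'). Output: "WHF"
Token 4: backref(off=3, len=5). Buffer before: "WHF" (len 3)
  byte 1: read out[0]='W', append. Buffer now: "WHFW"
  byte 2: read out[1]='H', append. Buffer now: "WHFWH"
  byte 3: read out[2]='F', append. Buffer now: "WHFWHF"
  byte 4: read out[3]='W', append. Buffer now: "WHFWHFW"
  byte 5: read out[4]='H', append. Buffer now: "WHFWHFWH"

Answer: WHFWH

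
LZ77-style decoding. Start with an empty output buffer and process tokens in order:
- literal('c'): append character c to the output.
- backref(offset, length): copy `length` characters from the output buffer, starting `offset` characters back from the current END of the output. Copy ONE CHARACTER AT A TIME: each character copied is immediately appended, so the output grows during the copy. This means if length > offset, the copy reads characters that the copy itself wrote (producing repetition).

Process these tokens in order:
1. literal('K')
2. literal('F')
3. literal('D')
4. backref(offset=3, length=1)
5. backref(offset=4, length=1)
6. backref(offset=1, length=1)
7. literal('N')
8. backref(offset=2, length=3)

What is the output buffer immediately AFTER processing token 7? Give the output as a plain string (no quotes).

Answer: KFDKKKN

Derivation:
Token 1: literal('K'). Output: "K"
Token 2: literal('F'). Output: "KF"
Token 3: literal('D'). Output: "KFD"
Token 4: backref(off=3, len=1). Copied 'K' from pos 0. Output: "KFDK"
Token 5: backref(off=4, len=1). Copied 'K' from pos 0. Output: "KFDKK"
Token 6: backref(off=1, len=1). Copied 'K' from pos 4. Output: "KFDKKK"
Token 7: literal('N'). Output: "KFDKKKN"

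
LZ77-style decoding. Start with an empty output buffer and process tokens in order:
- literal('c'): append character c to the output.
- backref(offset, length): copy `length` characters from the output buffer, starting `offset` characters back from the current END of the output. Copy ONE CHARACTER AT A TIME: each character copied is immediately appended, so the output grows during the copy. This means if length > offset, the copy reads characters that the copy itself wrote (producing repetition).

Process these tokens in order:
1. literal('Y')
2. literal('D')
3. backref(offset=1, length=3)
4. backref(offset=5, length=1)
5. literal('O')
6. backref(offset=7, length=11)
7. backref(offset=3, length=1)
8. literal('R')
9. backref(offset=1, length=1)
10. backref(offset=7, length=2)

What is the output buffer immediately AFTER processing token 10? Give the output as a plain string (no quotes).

Token 1: literal('Y'). Output: "Y"
Token 2: literal('D'). Output: "YD"
Token 3: backref(off=1, len=3) (overlapping!). Copied 'DDD' from pos 1. Output: "YDDDD"
Token 4: backref(off=5, len=1). Copied 'Y' from pos 0. Output: "YDDDDY"
Token 5: literal('O'). Output: "YDDDDYO"
Token 6: backref(off=7, len=11) (overlapping!). Copied 'YDDDDYOYDDD' from pos 0. Output: "YDDDDYOYDDDDYOYDDD"
Token 7: backref(off=3, len=1). Copied 'D' from pos 15. Output: "YDDDDYOYDDDDYOYDDDD"
Token 8: literal('R'). Output: "YDDDDYOYDDDDYOYDDDDR"
Token 9: backref(off=1, len=1). Copied 'R' from pos 19. Output: "YDDDDYOYDDDDYOYDDDDRR"
Token 10: backref(off=7, len=2). Copied 'YD' from pos 14. Output: "YDDDDYOYDDDDYOYDDDDRRYD"

Answer: YDDDDYOYDDDDYOYDDDDRRYD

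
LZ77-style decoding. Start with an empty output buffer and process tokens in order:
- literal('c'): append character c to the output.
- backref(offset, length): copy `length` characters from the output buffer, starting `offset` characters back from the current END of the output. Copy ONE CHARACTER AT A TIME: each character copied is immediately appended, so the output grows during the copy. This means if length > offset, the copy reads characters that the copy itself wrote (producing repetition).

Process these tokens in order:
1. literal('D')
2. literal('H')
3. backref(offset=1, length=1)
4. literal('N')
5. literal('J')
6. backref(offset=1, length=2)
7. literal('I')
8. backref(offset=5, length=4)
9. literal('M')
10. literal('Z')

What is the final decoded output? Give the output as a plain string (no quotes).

Answer: DHHNJJJINJJJMZ

Derivation:
Token 1: literal('D'). Output: "D"
Token 2: literal('H'). Output: "DH"
Token 3: backref(off=1, len=1). Copied 'H' from pos 1. Output: "DHH"
Token 4: literal('N'). Output: "DHHN"
Token 5: literal('J'). Output: "DHHNJ"
Token 6: backref(off=1, len=2) (overlapping!). Copied 'JJ' from pos 4. Output: "DHHNJJJ"
Token 7: literal('I'). Output: "DHHNJJJI"
Token 8: backref(off=5, len=4). Copied 'NJJJ' from pos 3. Output: "DHHNJJJINJJJ"
Token 9: literal('M'). Output: "DHHNJJJINJJJM"
Token 10: literal('Z'). Output: "DHHNJJJINJJJMZ"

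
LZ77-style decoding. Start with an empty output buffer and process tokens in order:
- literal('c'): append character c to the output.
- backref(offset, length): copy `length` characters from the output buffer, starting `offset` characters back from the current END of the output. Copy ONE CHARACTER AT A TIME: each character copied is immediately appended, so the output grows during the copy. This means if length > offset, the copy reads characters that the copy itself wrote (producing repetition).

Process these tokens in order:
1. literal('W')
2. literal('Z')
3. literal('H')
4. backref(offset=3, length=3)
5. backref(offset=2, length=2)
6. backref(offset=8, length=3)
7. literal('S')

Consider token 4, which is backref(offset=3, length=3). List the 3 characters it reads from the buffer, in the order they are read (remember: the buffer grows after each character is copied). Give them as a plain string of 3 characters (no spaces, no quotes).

Token 1: literal('W'). Output: "W"
Token 2: literal('Z'). Output: "WZ"
Token 3: literal('H'). Output: "WZH"
Token 4: backref(off=3, len=3). Buffer before: "WZH" (len 3)
  byte 1: read out[0]='W', append. Buffer now: "WZHW"
  byte 2: read out[1]='Z', append. Buffer now: "WZHWZ"
  byte 3: read out[2]='H', append. Buffer now: "WZHWZH"

Answer: WZH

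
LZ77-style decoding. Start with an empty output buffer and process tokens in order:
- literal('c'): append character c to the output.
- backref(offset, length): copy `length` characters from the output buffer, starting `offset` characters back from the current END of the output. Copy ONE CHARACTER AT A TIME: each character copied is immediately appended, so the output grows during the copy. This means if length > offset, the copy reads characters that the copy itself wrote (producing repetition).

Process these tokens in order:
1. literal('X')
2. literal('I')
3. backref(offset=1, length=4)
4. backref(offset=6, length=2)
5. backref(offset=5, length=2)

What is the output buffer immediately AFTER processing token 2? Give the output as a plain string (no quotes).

Token 1: literal('X'). Output: "X"
Token 2: literal('I'). Output: "XI"

Answer: XI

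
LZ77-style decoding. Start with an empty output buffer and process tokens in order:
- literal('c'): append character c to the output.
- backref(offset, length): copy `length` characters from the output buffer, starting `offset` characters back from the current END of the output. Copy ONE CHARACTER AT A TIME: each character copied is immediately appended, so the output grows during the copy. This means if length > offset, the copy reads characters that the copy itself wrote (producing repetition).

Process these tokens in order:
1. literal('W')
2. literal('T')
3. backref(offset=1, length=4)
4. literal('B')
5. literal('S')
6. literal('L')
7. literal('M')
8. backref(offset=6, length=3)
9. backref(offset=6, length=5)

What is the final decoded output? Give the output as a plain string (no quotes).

Token 1: literal('W'). Output: "W"
Token 2: literal('T'). Output: "WT"
Token 3: backref(off=1, len=4) (overlapping!). Copied 'TTTT' from pos 1. Output: "WTTTTT"
Token 4: literal('B'). Output: "WTTTTTB"
Token 5: literal('S'). Output: "WTTTTTBS"
Token 6: literal('L'). Output: "WTTTTTBSL"
Token 7: literal('M'). Output: "WTTTTTBSLM"
Token 8: backref(off=6, len=3). Copied 'TTB' from pos 4. Output: "WTTTTTBSLMTTB"
Token 9: backref(off=6, len=5). Copied 'SLMTT' from pos 7. Output: "WTTTTTBSLMTTBSLMTT"

Answer: WTTTTTBSLMTTBSLMTT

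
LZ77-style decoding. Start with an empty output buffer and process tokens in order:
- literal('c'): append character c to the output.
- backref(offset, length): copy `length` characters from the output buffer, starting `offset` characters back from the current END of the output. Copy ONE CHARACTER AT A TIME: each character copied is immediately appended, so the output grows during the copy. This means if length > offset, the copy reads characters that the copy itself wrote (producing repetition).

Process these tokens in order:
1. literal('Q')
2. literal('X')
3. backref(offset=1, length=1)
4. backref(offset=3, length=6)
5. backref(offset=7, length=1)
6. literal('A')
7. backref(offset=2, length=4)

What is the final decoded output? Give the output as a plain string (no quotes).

Token 1: literal('Q'). Output: "Q"
Token 2: literal('X'). Output: "QX"
Token 3: backref(off=1, len=1). Copied 'X' from pos 1. Output: "QXX"
Token 4: backref(off=3, len=6) (overlapping!). Copied 'QXXQXX' from pos 0. Output: "QXXQXXQXX"
Token 5: backref(off=7, len=1). Copied 'X' from pos 2. Output: "QXXQXXQXXX"
Token 6: literal('A'). Output: "QXXQXXQXXXA"
Token 7: backref(off=2, len=4) (overlapping!). Copied 'XAXA' from pos 9. Output: "QXXQXXQXXXAXAXA"

Answer: QXXQXXQXXXAXAXA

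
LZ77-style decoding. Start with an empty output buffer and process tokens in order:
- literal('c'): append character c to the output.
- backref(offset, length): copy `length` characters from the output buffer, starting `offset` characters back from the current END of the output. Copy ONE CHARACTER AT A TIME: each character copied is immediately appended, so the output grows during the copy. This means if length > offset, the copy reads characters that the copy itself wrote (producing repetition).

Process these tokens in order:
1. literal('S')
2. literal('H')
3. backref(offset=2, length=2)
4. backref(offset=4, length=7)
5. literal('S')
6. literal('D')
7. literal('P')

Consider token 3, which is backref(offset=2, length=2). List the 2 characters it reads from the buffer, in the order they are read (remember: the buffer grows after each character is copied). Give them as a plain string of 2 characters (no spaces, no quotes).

Token 1: literal('S'). Output: "S"
Token 2: literal('H'). Output: "SH"
Token 3: backref(off=2, len=2). Buffer before: "SH" (len 2)
  byte 1: read out[0]='S', append. Buffer now: "SHS"
  byte 2: read out[1]='H', append. Buffer now: "SHSH"

Answer: SH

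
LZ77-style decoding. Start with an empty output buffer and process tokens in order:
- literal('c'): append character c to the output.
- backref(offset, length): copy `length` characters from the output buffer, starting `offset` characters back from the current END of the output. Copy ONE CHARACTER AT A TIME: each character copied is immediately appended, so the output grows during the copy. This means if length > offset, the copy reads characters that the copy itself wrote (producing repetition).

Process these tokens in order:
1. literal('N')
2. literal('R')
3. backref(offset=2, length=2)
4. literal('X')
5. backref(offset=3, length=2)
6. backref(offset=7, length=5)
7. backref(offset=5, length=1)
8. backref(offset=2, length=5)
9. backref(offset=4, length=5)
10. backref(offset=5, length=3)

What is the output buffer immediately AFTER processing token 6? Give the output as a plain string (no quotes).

Answer: NRNRXNRNRNRX

Derivation:
Token 1: literal('N'). Output: "N"
Token 2: literal('R'). Output: "NR"
Token 3: backref(off=2, len=2). Copied 'NR' from pos 0. Output: "NRNR"
Token 4: literal('X'). Output: "NRNRX"
Token 5: backref(off=3, len=2). Copied 'NR' from pos 2. Output: "NRNRXNR"
Token 6: backref(off=7, len=5). Copied 'NRNRX' from pos 0. Output: "NRNRXNRNRNRX"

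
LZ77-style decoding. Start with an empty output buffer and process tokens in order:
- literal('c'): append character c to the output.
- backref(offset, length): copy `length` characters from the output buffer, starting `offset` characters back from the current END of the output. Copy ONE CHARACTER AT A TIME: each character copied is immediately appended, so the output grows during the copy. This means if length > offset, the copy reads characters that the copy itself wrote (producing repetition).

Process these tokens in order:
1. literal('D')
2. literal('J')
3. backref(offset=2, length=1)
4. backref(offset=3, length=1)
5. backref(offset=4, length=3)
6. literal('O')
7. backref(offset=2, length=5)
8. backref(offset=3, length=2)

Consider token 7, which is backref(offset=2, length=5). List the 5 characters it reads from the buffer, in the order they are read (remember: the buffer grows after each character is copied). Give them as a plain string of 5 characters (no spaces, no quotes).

Answer: DODOD

Derivation:
Token 1: literal('D'). Output: "D"
Token 2: literal('J'). Output: "DJ"
Token 3: backref(off=2, len=1). Copied 'D' from pos 0. Output: "DJD"
Token 4: backref(off=3, len=1). Copied 'D' from pos 0. Output: "DJDD"
Token 5: backref(off=4, len=3). Copied 'DJD' from pos 0. Output: "DJDDDJD"
Token 6: literal('O'). Output: "DJDDDJDO"
Token 7: backref(off=2, len=5). Buffer before: "DJDDDJDO" (len 8)
  byte 1: read out[6]='D', append. Buffer now: "DJDDDJDOD"
  byte 2: read out[7]='O', append. Buffer now: "DJDDDJDODO"
  byte 3: read out[8]='D', append. Buffer now: "DJDDDJDODOD"
  byte 4: read out[9]='O', append. Buffer now: "DJDDDJDODODO"
  byte 5: read out[10]='D', append. Buffer now: "DJDDDJDODODOD"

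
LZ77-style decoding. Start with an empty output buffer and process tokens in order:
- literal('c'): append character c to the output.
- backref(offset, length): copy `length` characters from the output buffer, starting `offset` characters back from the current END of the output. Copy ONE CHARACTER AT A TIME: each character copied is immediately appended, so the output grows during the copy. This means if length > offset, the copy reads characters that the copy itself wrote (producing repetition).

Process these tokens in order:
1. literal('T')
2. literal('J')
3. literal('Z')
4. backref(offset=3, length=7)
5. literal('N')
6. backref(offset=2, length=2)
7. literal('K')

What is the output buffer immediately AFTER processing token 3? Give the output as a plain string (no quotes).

Token 1: literal('T'). Output: "T"
Token 2: literal('J'). Output: "TJ"
Token 3: literal('Z'). Output: "TJZ"

Answer: TJZ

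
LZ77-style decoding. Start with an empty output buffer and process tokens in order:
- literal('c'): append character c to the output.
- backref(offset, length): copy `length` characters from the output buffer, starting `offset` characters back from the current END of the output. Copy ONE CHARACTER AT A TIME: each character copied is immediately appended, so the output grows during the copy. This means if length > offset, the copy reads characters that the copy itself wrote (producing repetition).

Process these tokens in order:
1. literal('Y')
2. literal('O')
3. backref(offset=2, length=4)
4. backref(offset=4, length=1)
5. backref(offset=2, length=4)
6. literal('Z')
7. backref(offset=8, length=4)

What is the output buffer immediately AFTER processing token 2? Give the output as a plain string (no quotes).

Answer: YO

Derivation:
Token 1: literal('Y'). Output: "Y"
Token 2: literal('O'). Output: "YO"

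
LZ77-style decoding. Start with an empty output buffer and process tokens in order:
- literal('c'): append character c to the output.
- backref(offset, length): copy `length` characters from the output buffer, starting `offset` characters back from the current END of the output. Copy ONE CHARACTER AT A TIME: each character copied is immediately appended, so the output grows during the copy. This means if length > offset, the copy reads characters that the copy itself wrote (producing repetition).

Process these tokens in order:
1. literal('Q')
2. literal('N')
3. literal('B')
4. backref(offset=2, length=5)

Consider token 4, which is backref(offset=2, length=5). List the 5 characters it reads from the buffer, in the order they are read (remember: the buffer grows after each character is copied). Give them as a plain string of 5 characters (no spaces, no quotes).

Token 1: literal('Q'). Output: "Q"
Token 2: literal('N'). Output: "QN"
Token 3: literal('B'). Output: "QNB"
Token 4: backref(off=2, len=5). Buffer before: "QNB" (len 3)
  byte 1: read out[1]='N', append. Buffer now: "QNBN"
  byte 2: read out[2]='B', append. Buffer now: "QNBNB"
  byte 3: read out[3]='N', append. Buffer now: "QNBNBN"
  byte 4: read out[4]='B', append. Buffer now: "QNBNBNB"
  byte 5: read out[5]='N', append. Buffer now: "QNBNBNBN"

Answer: NBNBN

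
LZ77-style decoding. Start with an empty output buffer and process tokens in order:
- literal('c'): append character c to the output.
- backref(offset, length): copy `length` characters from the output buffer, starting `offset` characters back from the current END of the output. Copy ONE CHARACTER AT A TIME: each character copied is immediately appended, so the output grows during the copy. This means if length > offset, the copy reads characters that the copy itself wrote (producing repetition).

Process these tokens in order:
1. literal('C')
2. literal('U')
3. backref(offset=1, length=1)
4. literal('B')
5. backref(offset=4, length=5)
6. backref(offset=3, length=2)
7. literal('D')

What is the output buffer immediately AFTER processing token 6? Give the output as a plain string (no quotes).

Answer: CUUBCUUBCUB

Derivation:
Token 1: literal('C'). Output: "C"
Token 2: literal('U'). Output: "CU"
Token 3: backref(off=1, len=1). Copied 'U' from pos 1. Output: "CUU"
Token 4: literal('B'). Output: "CUUB"
Token 5: backref(off=4, len=5) (overlapping!). Copied 'CUUBC' from pos 0. Output: "CUUBCUUBC"
Token 6: backref(off=3, len=2). Copied 'UB' from pos 6. Output: "CUUBCUUBCUB"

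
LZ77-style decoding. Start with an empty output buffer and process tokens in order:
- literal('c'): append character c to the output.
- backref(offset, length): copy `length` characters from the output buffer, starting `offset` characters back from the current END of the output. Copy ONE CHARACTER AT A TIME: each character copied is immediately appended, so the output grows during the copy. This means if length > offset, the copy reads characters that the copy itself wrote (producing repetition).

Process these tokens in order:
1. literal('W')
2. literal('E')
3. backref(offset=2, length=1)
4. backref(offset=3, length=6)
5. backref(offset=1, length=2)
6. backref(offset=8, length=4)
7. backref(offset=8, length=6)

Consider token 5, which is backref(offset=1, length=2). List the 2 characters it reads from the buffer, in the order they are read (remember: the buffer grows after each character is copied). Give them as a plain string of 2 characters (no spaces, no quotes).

Answer: WW

Derivation:
Token 1: literal('W'). Output: "W"
Token 2: literal('E'). Output: "WE"
Token 3: backref(off=2, len=1). Copied 'W' from pos 0. Output: "WEW"
Token 4: backref(off=3, len=6) (overlapping!). Copied 'WEWWEW' from pos 0. Output: "WEWWEWWEW"
Token 5: backref(off=1, len=2). Buffer before: "WEWWEWWEW" (len 9)
  byte 1: read out[8]='W', append. Buffer now: "WEWWEWWEWW"
  byte 2: read out[9]='W', append. Buffer now: "WEWWEWWEWWW"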